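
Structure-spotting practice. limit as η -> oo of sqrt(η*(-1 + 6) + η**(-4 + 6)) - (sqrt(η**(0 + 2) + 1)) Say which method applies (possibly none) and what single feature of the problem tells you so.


Diagnosis: conjugate multiplication — an infinity-minus-infinity difference with a surviving radical — multiply by the conjugate to cancel the divergence.


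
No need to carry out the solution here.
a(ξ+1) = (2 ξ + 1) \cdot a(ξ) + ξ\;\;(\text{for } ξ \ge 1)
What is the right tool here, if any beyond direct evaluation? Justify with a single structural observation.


Verdict: a summation factor — normalize by the running product of 2 ξ + 1: the left side becomes a difference, and differences sum.


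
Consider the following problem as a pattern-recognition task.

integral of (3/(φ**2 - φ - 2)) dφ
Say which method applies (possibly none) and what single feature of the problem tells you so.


Best approach: partial fractions — the denominator φ**2 - φ - 2 factors, so the quotient decomposes into elementary partial fractions term by term.


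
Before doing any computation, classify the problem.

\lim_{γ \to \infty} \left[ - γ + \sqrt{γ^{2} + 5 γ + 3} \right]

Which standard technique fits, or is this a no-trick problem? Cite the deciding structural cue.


Method: conjugate multiplication — divergence minus divergence hides a finite answer — expose it by pairing \sqrt{γ^{2} + 5 γ + 3} - γ with its conjugate.


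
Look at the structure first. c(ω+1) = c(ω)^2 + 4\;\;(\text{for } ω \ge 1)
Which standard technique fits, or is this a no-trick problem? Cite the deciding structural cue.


Technique: no special technique — nonlinear feedback in the recursion rules out every root- or factor-based technique.


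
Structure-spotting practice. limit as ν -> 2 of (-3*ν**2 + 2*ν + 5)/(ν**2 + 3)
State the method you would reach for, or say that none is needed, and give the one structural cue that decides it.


Verdict: no special technique — nothing blocks direct substitution at 2: plug in and finish.


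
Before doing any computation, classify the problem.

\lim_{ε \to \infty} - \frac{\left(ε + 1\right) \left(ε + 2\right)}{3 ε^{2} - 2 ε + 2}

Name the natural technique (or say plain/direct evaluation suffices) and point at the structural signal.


Method: dominant-term comparison — divide by the highest power of ε present: lower-order terms vanish and the dominant ratio remains. l'Hôpital's at-infinity variant applies to the expression viewed as a single quotient; the leading-term comparison is the direct route.


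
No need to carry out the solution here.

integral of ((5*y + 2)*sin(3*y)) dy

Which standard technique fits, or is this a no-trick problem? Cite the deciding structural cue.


Verdict: integration by parts — 5*y + 2 dies after finitely many derivatives while sin(3*y) cycles under integration — the tabular/parts setup.


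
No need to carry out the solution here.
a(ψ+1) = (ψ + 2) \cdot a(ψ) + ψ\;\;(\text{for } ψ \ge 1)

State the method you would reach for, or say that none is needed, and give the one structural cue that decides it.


Diagnosis: a summation factor — because the multiplier ψ + 2 is index-dependent, divide through by its running product and sum the resulting differences.


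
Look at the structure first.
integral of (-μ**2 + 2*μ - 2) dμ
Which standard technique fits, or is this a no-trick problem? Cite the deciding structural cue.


Diagnosis: no special technique — every term is a constant multiple of a power of μ; term-wise power-rule integration needs no preliminary transformation.


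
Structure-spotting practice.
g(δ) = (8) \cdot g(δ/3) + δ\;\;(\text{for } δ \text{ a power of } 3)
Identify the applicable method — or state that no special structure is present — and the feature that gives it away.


Verdict: the master substitution — the argument contracts 3-fold per step: reindex δ exponentially and solve the linear recurrence in the new index.


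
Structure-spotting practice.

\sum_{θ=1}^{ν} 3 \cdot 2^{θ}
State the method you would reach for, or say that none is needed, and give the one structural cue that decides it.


Diagnosis: the geometric series formula — each summand is the previous one scaled by 2; that constant multiplier is itself the geometric structure.


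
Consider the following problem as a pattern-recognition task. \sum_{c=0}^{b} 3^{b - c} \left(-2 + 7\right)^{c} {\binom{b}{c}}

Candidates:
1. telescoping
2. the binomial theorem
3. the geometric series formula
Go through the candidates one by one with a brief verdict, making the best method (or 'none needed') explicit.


Best approach: the binomial theorem — the summand is term c of a binomial expansion in (-2 + 7) and 3; the whole sum is a single power.
- telescoping: as presented, consecutive terms share no shifted copy to cancel against — no rewrite is on display to change that.
- the binomial theorem — a fit — the right tool for this form.
- the geometric series formula — consecutive terms are not related by a fixed multiplier.


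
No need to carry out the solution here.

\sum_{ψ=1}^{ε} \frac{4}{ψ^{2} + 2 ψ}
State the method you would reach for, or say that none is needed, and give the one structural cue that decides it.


Best approach: telescoping — \frac{4}{ψ^{2} + 2 ψ} hides a difference of shifted reciprocals — decompose it and the middle of the sum vanishes.


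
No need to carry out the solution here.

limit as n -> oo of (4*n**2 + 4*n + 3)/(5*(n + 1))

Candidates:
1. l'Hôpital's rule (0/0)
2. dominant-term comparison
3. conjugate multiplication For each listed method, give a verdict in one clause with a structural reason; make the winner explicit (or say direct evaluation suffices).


Technique: dominant-term comparison — at large n only the top-degree terms survive; compare the leading terms and the limit falls out.
- l'Hôpital's rule (0/0): viewed as a single quotient this runs to ∞/∞, not the 0/0 clash this candidate addresses; an at-infinity variant of the rule would resolve it, but comparing leading growth reads the answer without differentiating.
- dominant-term comparison: a fit — the right tool for this form.
- conjugate multiplication: no divergent radical difference is present for a conjugate pair to cancel.


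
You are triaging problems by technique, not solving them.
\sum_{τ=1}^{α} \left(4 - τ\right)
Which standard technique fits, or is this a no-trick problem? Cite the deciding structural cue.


Diagnosis: no special technique — every summand is a constant multiple of a power of τ — apply the standard power-sum identities one degree at a time.


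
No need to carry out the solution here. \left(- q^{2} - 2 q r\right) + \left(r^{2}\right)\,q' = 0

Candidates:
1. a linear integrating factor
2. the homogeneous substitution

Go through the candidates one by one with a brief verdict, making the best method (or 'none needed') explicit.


Verdict: the homogeneous substitution — the slope's numerator and denominator share total degree; set v = q/r and the equation drops to separable form. A Bernoulli substitution is a fair alternative on this equation directly; the homogeneous reading takes it as given.
- a linear integrating factor — a nonlinear term in the unknown puts this outside the integrating-factor template.
- the homogeneous substitution — yes — fits the structure here.


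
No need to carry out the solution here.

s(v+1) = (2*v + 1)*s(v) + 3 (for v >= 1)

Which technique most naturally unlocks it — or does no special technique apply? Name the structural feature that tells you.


Diagnosis: a summation factor — first-order linear but the coefficient 2*v + 1 moves with the index — divide by the cumulative product and telescope.


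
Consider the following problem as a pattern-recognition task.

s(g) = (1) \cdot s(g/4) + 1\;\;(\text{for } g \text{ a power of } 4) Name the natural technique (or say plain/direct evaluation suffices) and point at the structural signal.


Verdict: the master substitution — treat m = log base 4 of g as the new clock: one recursion step advances m by one while g scales by 4.


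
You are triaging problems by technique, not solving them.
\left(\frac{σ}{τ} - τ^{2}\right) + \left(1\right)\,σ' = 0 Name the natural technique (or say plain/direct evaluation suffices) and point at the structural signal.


Diagnosis: a linear integrating factor — the unknown enters only to the first power against a nonzero forcing term — the integrating-factor template applies directly.


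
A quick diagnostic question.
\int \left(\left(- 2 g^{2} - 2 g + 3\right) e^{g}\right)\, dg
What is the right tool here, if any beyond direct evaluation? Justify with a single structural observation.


Diagnosis: integration by parts — differentiate - 2 g^{2} - 2 g + 3, integrate e^{g}: each pass lowers the polynomial degree, so parts terminates.


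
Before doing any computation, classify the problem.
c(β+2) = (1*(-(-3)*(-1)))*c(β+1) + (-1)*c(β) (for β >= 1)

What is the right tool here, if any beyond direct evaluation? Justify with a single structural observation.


Verdict: the characteristic-root method — try a geometric ansatz r^β: constant coefficients turn the recurrence into one polynomial equation in r.


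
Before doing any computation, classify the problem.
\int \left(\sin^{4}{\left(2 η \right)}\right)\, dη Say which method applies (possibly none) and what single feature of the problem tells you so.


Best approach: a trigonometric identity — apply power reduction to \sin^{4}{\left(2 η \right)}; each application halves the trigonometric degree.


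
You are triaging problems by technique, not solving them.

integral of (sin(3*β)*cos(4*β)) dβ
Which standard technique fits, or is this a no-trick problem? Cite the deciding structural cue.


Best approach: a trigonometric identity — two sinusoids at different rates multiply in sin(3*β)*cos(4*β); the product-to-sum identity uncouples them.


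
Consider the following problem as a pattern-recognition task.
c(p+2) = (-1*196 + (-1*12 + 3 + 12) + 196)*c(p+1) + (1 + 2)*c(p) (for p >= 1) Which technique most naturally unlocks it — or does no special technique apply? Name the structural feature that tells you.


Best approach: the characteristic-root method — linear, homogeneous, constant coefficients: solutions of the form r^p exist — find the roots of the characteristic polynomial.


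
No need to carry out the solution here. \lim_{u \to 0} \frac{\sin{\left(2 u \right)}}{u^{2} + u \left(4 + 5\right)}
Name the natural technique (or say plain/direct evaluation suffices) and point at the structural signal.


Method: l'Hôpital's rule (0/0) — substituting 0 gives 0 over 0; differentiate top and bottom once and re-evaluate. A local series expansion at the point resolves it as well; the rule is the packaged version of that step.


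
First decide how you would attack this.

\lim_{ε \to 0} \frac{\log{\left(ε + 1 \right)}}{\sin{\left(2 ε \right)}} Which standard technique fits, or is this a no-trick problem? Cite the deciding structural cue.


Method: l'Hôpital's rule (0/0) — numerator and denominator both vanish at 0 — a genuine 0/0 form, which is exactly when l'Hôpital applies. A local series expansion at the point resolves it as well; the rule is the packaged version of that step.


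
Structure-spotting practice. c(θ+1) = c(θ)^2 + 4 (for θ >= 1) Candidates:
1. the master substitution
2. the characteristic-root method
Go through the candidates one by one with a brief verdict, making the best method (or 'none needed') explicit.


Verdict: no special technique — the sequence value feeds back through itself nonlinearly — linear superposition fails, and every superposition-based closed form fails with it.
- the master substitution — no fixed divisor shrinks the index between calls.
- the characteristic-root method: nonlinearity rules out exponential-mode superposition from the start.


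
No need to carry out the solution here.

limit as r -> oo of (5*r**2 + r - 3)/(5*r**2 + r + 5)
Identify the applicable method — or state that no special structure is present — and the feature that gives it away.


Diagnosis: dominant-term comparison — divide through by the highest power of r; every lower-order term dies and the dominant terms decide the limit. l'Hôpital's at-infinity variant applies to the expression viewed as a single quotient; the leading-term comparison is the direct route.


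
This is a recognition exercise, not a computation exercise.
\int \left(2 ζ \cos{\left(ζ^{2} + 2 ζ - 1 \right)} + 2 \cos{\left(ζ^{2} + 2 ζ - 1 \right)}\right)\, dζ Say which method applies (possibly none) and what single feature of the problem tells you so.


Technique: u-substitution — collected, the integrand has one factor that is, up to a constant, the derivative of an inner expression the rest depends on — substitute for that inner expression.


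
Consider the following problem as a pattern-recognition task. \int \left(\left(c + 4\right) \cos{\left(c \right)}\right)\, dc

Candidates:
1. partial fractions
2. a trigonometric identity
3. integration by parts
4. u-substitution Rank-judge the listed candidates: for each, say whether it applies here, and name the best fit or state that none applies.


Diagnosis: integration by parts — differentiate c + 4, integrate \cos{\left(c \right)}: each pass lowers the polynomial degree, so parts terminates.
- partial fractions: there is no rational-function structure to decompose.
- a trigonometric identity: there is no trigonometric structure whose rewriting would simplify the integrand.
- integration by parts: a fit — the right tool for this form.
- u-substitution — no subexpression of the integrand serves as a whole-integral substitution inner — individual terms may offer their own, but none carries its derivative as a factor of the full integrand; a working change of variable would have to be constructed from outside the expression.


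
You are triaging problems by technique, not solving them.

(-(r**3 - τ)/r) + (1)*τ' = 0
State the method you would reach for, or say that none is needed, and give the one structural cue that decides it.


Best approach: a linear integrating factor — linear in the unknown with genuine forcing: multiply through by the exponential of the integrated coefficient and the left side closes into one derivative.


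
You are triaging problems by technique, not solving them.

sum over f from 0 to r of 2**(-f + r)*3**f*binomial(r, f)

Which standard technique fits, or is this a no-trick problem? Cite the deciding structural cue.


Verdict: the binomial theorem — terms weighting binomial(r, f) against matched powers of 3 and 2 reassemble into (3 + 2)^r by the binomial theorem.


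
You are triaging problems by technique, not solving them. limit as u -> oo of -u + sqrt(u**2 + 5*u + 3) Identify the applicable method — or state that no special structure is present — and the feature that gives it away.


Verdict: conjugate multiplication — sqrt(u**2 + 5*u + 3) and u both blow up, but their difference is tame once the conjugate rationalizes it.


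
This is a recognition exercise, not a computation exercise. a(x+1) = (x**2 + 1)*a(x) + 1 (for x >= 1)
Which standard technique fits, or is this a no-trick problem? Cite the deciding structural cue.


Method: a summation factor — rescale the sequence by the product of the weights x**2 + 1 so far — the recurrence collapses to a plain running sum.


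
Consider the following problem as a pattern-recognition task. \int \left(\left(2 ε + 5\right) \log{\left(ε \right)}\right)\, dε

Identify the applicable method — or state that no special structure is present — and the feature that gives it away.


Verdict: integration by parts — logs resist antidifferentiation but differentiate beautifully; pair \log{\left(ε \right)} with the polynomial 2 ε + 5 via parts.


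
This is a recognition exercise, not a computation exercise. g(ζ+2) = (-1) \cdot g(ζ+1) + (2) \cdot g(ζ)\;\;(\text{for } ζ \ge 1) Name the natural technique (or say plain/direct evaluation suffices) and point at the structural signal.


Verdict: the characteristic-root method — the recurrence is linear and homogeneous with constant coefficients, so the ansatz r^ζ turns it into a polynomial equation for r.


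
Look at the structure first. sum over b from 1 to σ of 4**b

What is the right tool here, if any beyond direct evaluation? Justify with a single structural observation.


Verdict: the geometric series formula — the ratio of consecutive terms is the constant 4, independent of the index — a geometric sum.


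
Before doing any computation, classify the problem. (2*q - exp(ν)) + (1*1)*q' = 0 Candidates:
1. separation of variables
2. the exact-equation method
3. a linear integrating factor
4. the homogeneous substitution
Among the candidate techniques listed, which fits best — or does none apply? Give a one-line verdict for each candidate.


Verdict: a linear integrating factor — q appears only to the first power with coefficient 2 — the classic integrating-factor setup.
- separation of variables — no division isolates the independent variable from the unknown.
- the exact-equation method: the mixed-partials test fails on this split — it is not an exact differential as presented.
- a linear integrating factor: applicable, and directly so.
- the homogeneous substitution: solved for the derivative, the right side changes under joint scaling of the two variables.


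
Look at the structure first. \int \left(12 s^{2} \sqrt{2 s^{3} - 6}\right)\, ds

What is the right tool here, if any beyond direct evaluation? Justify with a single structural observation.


Best approach: u-substitution — gathered as a product, the integrand carries the factor 12 s^{2} — up to a constant, the derivative of the inner expression 2 s^{3} - 6 — so u = 2 s^{3} - 6 collapses the integral.


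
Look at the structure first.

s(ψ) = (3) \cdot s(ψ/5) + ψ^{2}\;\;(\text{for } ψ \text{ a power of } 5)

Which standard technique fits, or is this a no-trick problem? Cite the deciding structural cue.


Method: the master substitution — the argument shrinks by the factor 5, so measure the index on a logarithmic scale and the recursion becomes a shift.


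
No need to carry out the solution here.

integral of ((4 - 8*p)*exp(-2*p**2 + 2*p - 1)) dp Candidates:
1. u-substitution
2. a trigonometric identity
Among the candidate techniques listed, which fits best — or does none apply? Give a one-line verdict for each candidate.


Technique: u-substitution — collected, the integrand has one factor that is, up to a constant, the derivative of an inner expression the rest depends on — substitute for that inner expression.
- u-substitution — applies; the problem has the shape this method handles.
- a trigonometric identity: there is no trigonometric structure at all — the integrand carries no sine or cosine to rewrite.


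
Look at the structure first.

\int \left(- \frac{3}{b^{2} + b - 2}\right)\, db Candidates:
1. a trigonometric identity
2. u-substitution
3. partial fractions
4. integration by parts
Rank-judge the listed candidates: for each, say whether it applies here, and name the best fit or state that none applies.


Diagnosis: partial fractions — the denominator b^{2} + b - 2 factors, so the quotient decomposes into elementary partial fractions term by term.
- a trigonometric identity — with no trigonometric functions present, identity rewriting has no target.
- u-substitution — no subexpression of the integrand pairs with its own derivative as a factor — individual terms may offer their own substitutions, but any change of variable covering the whole integral would have to be constructed from outside the expression.
- partial fractions — yes — fits the structure here.
- integration by parts — no split into a nonconstant polynomial times one of the standard kernels — exp, sine, or cosine of a linear argument, or a logarithm — applies here.


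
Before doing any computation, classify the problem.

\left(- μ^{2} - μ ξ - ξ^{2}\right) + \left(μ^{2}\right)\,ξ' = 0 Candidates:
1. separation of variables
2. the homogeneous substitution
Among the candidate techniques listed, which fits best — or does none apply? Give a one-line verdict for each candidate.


Best approach: the homogeneous substitution — scaling μ and ξ together leaves the slope fixed — it depends only on ξ/μ, so substitute the ratio.
- separation of variables: the two dependences are entangled, not a clean product of one-variable pieces.
- the homogeneous substitution: a fit — the right tool for this form.


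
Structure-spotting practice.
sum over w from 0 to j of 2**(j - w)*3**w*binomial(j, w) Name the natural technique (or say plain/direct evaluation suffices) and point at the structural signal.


Technique: the binomial theorem — the binomial coefficients weight matched powers of 3 and 2, which is exactly the expansion of a binomial power.


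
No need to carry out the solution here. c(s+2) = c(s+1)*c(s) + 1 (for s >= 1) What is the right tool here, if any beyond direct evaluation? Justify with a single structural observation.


Technique: no special technique — the unknown sequence enters the update nonlinearly, so no linear method fits the recurrence as written — direct iteration remains.


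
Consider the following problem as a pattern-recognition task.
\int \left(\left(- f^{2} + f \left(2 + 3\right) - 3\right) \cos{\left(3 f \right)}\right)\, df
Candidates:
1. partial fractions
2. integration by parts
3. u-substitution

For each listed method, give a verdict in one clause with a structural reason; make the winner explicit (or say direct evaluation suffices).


Verdict: integration by parts — differentiate (- f^{2} + f \left(2 + 3\right) - 3), integrate \cos{\left(3 f \right)}: each pass lowers the polynomial degree, so parts terminates.
- partial fractions: there is no rational-function structure to decompose.
- integration by parts — yes, a natural case for it.
- u-substitution: no subexpression of the integrand serves as a whole-integral substitution inner — individual terms may offer their own, but none carries its derivative as a factor of the full integrand; a working change of variable would have to be constructed from outside the expression.


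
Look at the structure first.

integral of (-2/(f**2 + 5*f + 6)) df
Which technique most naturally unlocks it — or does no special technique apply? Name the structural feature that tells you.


Verdict: partial fractions — rational integrand, reducible denominator f**2 + 5*f + 6: decompose first, integrate second.


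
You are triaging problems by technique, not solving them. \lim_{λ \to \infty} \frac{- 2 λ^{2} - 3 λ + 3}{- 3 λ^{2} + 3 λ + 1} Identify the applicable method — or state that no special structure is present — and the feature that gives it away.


Best approach: dominant-term comparison — divide through by the highest power of λ; every lower-order term dies and the dominant terms decide the limit. l'Hôpital's at-infinity variant applies to the expression viewed as a single quotient; the leading-term comparison is the direct route.


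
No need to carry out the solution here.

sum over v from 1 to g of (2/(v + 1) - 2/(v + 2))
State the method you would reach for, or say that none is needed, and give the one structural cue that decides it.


Diagnosis: telescoping — each term adds 2/(v + 1) and subtracts the same expression advanced one index; that subtracted piece cancels against the next term's added copy — only the boundary terms survive.


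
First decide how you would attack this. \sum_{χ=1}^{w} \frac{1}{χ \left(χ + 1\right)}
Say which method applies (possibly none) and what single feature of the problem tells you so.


Technique: telescoping — rewrite \frac{1}{χ \left(χ + 1\right)} as simple fractions and successive terms eat each other — only the edges survive.


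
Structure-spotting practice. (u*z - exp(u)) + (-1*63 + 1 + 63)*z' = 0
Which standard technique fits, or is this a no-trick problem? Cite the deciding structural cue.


Method: a linear integrating factor — z appears only to the first power with coefficient u — the classic integrating-factor setup.


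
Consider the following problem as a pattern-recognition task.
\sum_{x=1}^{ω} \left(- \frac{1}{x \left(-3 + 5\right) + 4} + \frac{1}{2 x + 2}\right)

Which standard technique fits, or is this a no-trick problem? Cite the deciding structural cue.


Verdict: telescoping — difference-of-shifts structure (each term adds \frac{1}{2 x + 2}, then subtracts its one-index-advanced value, which the following term adds back) leaves only the first and last pieces standing.


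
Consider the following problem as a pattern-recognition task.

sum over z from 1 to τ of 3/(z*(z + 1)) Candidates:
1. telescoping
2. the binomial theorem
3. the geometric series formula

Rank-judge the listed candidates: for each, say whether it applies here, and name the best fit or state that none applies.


Diagnosis: telescoping — the denominator's roots in 3/(z*(z + 1)) sit an integer apart: decomposition produces a self-cancelling chain.
- telescoping: yes, a natural case for it.
- the binomial theorem: the terms do not reassemble into a binomial power.
- the geometric series formula — the term-to-term ratio drifts with the index — the one thing the geometric formula cannot absorb.


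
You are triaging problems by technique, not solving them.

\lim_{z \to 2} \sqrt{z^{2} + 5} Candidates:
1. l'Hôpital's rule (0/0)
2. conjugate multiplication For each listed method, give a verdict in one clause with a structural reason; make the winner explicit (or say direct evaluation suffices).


Diagnosis: no special technique — the function is continuous at 2; evaluation is itself the limit, no machinery required.
- l'Hôpital's rule (0/0): substituting the point gives a finite value outright — there is no indeterminate clash to repair.
- conjugate multiplication — there are no radicals in tension whose conjugate would simplify matters.


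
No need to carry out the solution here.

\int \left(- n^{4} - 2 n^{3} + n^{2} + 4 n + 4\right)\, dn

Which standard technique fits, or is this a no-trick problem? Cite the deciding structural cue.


Diagnosis: no special technique — scan for structure and find none: constant multiples of powers of n, integrate directly.


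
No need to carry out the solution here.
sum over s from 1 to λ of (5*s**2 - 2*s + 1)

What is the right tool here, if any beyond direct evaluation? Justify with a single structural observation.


Best approach: no special technique — the summand is a plain polynomial in s (expanding first if it arrives factored); standard power-sum formulas evaluate it term by term.


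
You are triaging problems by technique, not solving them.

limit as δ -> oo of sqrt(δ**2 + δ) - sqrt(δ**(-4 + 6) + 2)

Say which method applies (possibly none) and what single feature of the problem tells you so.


Best approach: conjugate multiplication — sqrt(δ**2 + δ) and sqrt(δ**(-4 + 6) + 2) both blow up, but their difference is tame once the conjugate rationalizes it.


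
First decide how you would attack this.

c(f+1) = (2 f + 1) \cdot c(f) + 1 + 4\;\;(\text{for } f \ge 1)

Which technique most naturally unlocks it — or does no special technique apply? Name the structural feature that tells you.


Best approach: a summation factor — one-term recursion with variable weight 2 f + 1 is solved by product normalization, not by root-finding.


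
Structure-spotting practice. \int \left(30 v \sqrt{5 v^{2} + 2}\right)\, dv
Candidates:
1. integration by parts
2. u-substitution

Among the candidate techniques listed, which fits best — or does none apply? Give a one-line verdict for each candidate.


Technique: u-substitution — viewed as a product, the integrand is a composition evaluated at 5 v^{2} + 2 times (a constant multiple of) that inner expression's derivative, so u = 5 v^{2} + 2 makes it elementary.
- integration by parts — a polynomial factor is present, but its partner is not an exp, sine, or cosine of a degree-1 argument, nor a logarithm.
- u-substitution: yes, a natural case for it.


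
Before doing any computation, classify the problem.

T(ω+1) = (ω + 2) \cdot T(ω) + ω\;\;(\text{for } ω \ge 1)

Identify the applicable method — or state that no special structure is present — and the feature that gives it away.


Method: a summation factor — rescale the sequence by the product of the weights ω + 2 so far — the recurrence collapses to a plain running sum.


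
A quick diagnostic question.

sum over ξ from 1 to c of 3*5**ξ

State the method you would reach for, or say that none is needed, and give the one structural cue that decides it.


Technique: the geometric series formula — consecutive terms stand in a fixed index-free ratio — the geometric sum formula closes it.


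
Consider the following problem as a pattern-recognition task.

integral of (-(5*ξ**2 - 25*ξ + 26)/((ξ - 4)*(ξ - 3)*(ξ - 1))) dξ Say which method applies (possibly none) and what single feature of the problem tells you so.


Method: partial fractions — the bottom factors while the top stays lower-degree — split into simple fractions and integrate piece by piece.


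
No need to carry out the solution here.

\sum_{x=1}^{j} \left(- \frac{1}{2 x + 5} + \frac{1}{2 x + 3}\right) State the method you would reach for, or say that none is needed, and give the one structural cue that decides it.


Diagnosis: telescoping — this sum is a zipper: each term contributes \frac{1}{2 x + 3} and removes the next index's value, which the following term puts back, closing term by term.


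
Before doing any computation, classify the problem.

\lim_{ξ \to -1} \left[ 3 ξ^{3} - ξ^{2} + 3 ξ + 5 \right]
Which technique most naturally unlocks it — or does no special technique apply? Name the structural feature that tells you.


Method: no special technique — the expression is continuous at the evaluation point — substitute directly; no indeterminate form appears.


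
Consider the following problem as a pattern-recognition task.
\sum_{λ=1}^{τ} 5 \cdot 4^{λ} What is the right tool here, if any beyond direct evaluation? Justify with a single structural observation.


Verdict: the geometric series formula — each summand is the previous one scaled by 4; that constant multiplier is itself the geometric structure.


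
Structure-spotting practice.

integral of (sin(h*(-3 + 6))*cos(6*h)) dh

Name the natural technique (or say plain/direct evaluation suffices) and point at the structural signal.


Method: a trigonometric identity — two sinusoids at different rates multiply in sin(h*(-3 + 6))*cos(6*h); the product-to-sum identity uncouples them.


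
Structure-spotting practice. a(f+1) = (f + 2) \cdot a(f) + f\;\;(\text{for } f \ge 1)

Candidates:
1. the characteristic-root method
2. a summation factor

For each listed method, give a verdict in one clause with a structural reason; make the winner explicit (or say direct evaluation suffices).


Best approach: a summation factor — with the index-dependent coefficient f + 2, dividing by the cumulative product turns the left side into a pure difference.
- the characteristic-root method — an index-dependent weight blocks the pure exponential ansatz.
- a summation factor — a fit — the right tool for this form.


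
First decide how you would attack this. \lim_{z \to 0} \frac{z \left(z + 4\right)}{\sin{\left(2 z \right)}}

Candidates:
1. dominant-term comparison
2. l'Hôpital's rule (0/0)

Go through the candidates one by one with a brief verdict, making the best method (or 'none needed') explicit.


Diagnosis: l'Hôpital's rule (0/0) — numerator and denominator both vanish at 0 — a genuine 0/0 form, which is exactly when l'Hôpital applies. Expanding numerator and denominator to first order gives the same value — the rule automates exactly that.
- dominant-term comparison — leading-power comparison does not apply to this form.
- l'Hôpital's rule (0/0) — yes — fits the structure here.


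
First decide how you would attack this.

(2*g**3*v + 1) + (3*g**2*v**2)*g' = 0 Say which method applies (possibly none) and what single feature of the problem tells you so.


Method: the exact-equation method — 2*g**3*v + 1 and 3*g**2*v**2 pass the exactness check on the nose, so no integrating factor in v or g is needed at all.


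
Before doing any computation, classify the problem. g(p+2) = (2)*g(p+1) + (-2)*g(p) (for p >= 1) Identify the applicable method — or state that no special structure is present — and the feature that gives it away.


Verdict: the characteristic-root method — no index-dependence in the weights and nothing inhomogeneous: classic characteristic-equation setup.


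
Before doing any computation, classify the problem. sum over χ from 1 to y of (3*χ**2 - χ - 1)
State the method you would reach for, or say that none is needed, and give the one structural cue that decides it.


Method: no special technique — recognize the absence of structure: constant-multiple powers of χ summed plainly, no special method required.


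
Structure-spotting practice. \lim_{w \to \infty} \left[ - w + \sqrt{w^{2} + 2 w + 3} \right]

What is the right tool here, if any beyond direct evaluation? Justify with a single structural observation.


Technique: conjugate multiplication — infinity minus infinity with a radical in play — multiply by the conjugate so the divergences of \sqrt{w^{2} + 2 w + 3} and w annihilate.


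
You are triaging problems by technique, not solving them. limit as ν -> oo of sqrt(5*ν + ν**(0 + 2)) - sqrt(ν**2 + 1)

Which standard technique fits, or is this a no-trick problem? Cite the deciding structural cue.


Diagnosis: conjugate multiplication — both pieces blow up but their difference is finite; the conjugate trick rationalizes sqrt(5*ν + ν**(0 + 2)) - sqrt(ν**2 + 1).


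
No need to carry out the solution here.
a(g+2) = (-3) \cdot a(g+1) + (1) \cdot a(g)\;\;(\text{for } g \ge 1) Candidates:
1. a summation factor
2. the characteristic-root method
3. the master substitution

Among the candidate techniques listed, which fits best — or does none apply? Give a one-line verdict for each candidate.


Method: the characteristic-root method — shift-invariance with fixed coefficients calls for exponential trials; the characteristic polynomial finds every r^g.
- a summation factor — a summation factor telescopes one-step recursions; this one carries higher-order memory.
- the characteristic-root method: applicable, and directly so.
- the master substitution — there is no divide-the-index recursive argument.


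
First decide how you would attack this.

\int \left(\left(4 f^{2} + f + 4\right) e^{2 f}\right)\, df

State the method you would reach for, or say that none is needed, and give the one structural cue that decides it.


Diagnosis: integration by parts — a polynomial factor 4 f^{2} + f + 4 multiplies e^{2 f}; differentiating 4 f^{2} + f + 4 lowers its degree while e^{2 f} integrates cleanly, so parts wins.


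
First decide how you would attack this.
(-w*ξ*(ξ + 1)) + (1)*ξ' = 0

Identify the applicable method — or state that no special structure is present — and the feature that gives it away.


Best approach: separation of variables — solved for the derivative, the right side splits multiplicatively into a function of each variable alone — divide and integrate each side. This doubles as a Bernoulli equation in the unknown as written; dividing and integrating works on it directly.


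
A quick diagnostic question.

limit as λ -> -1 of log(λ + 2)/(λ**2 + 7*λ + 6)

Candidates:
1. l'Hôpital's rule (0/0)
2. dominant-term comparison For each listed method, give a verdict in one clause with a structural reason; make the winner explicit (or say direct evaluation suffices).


Best approach: l'Hôpital's rule (0/0) — numerator and denominator both vanish at -1 — a genuine 0/0 form, which is exactly when l'Hôpital applies. The standard small-argument limits would also carry it; the rule is the systematic route.
- l'Hôpital's rule (0/0) — yes, a natural case for it.
- dominant-term comparison: this limit is not decided by comparing polynomial growth at infinity.


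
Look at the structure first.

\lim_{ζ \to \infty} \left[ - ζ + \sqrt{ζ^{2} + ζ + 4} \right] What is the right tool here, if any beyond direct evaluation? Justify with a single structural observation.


Technique: conjugate multiplication — this difference gives up after one conjugate multiplication — the radical structure cancels against its conjugate.


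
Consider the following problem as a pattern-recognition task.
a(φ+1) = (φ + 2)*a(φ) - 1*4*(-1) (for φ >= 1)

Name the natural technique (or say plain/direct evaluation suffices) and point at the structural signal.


Verdict: a summation factor — because the multiplier φ + 2 is index-dependent, divide through by its running product and sum the resulting differences.


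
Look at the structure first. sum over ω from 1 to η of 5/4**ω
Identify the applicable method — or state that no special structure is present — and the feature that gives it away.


Technique: the geometric series formula — consecutive terms stand in a fixed index-free ratio — the geometric sum formula closes it.


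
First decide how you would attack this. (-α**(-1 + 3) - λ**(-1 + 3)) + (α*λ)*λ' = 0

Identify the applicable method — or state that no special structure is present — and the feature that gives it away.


Technique: the homogeneous substitution — solved for the derivative, the right side is unchanged under scaling α and λ together — it depends only on the ratio λ/α, so substitute a single ratio variable. This doubles as a Bernoulli equation in the unknown as written; the homogeneous route needs no setup at all.


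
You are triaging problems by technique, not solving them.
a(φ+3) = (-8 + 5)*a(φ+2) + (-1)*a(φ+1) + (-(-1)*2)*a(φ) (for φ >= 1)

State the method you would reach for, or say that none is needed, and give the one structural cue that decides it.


Method: the characteristic-root method — the recurrence treats every index alike (constant coefficients, no forcing) — precisely the regime where r^φ trials close it.


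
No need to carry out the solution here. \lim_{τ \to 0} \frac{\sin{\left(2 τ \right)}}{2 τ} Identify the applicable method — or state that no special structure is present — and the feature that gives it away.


Verdict: l'Hôpital's rule (0/0) — plug in 0: top and bottom both hit zero, so differentiate each and retry. The standard small-argument limits would also carry it; the rule is the systematic route.


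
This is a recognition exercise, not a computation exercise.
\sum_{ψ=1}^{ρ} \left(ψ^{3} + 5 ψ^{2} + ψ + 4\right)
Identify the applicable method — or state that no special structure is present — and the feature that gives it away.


Diagnosis: no special technique — with only polynomial terms in ψ present, the classical sum-of-powers identities are all you need.


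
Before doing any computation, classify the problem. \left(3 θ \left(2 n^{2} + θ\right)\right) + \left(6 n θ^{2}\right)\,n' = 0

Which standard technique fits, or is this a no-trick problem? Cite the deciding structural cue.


Diagnosis: the exact-equation method — equality of cross partials is the green light — assemble the potential function term by term.


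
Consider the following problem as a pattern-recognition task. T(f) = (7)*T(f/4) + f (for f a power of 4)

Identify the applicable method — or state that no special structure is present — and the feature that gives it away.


Diagnosis: the master substitution — divide-the-index recursion (f/4 inside the call) straightens out once the index is rewritten as 4^m.
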